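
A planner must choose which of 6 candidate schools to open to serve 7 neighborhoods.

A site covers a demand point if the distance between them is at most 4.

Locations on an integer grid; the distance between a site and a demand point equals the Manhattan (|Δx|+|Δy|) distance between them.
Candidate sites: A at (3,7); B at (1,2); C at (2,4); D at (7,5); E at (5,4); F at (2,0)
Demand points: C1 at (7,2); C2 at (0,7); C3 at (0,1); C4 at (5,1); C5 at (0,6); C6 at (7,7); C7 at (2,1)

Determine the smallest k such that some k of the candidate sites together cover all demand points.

Coverage sets (demand points within 4 of each site):
  A: {C2, C5, C6}
  B: {C3, C7}
  C: {C5, C7}
  D: {C1, C6}
  E: {C1, C4}
  F: {C3, C4, C7}
No 2 sites suffice: every size-2 union leaves at least one demand point uncovered.
But {A, B, E} covers everything, so the minimum is 3.

3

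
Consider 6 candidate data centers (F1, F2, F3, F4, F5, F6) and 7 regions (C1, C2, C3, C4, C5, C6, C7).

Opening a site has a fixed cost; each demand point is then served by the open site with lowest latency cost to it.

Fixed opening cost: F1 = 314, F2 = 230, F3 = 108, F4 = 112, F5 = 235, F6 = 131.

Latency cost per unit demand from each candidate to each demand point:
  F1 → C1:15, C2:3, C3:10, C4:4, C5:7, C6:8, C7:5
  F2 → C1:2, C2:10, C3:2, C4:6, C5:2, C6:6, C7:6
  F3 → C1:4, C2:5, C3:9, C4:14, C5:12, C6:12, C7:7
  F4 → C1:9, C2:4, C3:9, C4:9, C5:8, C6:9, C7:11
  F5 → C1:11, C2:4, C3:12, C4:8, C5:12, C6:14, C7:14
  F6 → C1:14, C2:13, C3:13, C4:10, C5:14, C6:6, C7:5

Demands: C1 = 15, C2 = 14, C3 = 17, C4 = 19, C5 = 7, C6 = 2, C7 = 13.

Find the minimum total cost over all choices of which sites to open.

652

Open {F2}: assign each demand point to its cheapest open site.
  C1→F2 15×2=30, C2→F2 14×10=140, C3→F2 17×2=34, C4→F2 19×6=114, C5→F2 7×2=14, C6→F2 2×6=12, C7→F2 13×6=78
  latency cost 422, fixed 230 → total 652.
Compare {F2, F4}: latency cost 338 + fixed 342 = 680.
Compare {F2, F3}: latency cost 352 + fixed 338 = 690.
Compare {F2, F6}: latency cost 409 + fixed 361 = 770.
All other subsets cost ≥ 680. Minimum total cost: 652.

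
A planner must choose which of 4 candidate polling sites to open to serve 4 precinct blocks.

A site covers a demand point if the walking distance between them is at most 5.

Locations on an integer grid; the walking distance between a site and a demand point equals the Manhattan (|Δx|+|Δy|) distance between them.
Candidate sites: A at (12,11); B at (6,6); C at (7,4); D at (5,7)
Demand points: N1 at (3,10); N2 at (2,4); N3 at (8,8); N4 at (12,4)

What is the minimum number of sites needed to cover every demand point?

2

Coverage sets (demand points within 5 of each site):
  A: {}
  B: {N3}
  C: {N2, N3, N4}
  D: {N1, N3}
No single site covers all 4 demand points.
But {C, D} covers everything, so the minimum is 2.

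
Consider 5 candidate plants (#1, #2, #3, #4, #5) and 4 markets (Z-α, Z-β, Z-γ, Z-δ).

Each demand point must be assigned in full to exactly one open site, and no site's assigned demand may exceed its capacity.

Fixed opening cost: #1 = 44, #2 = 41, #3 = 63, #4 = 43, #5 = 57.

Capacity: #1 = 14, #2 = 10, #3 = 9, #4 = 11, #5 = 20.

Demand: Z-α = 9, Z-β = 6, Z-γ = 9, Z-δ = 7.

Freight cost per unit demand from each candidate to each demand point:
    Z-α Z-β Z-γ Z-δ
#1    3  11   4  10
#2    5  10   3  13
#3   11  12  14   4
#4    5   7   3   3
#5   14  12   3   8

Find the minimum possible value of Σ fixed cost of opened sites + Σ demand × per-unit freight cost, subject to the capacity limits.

291

Open {#1, #4, #5}; cheapest assignment that respects the capacities:
  #1 (cap 14, load 9): Z-α — cost 9×3 = 27
  #4 (cap 11, load 7): Z-δ — cost 7×3 = 21
  #5 (cap 20, load 15): Z-β, Z-γ — cost 6×12 + 9×3 = 99
  Shipping 147, fixed 144 → total 291.
  Any other capacity-feasible assignment to {#1, #4, #5} ships for at least 147.
Compare {#2, #4, #5}: its best feasible assignment gives total 306.
Compare {#1, #2, #5}: its best feasible assignment gives total 312.
Every other set of open sites that can feasibly serve all demand totals ≥ 306 even under its best assignment. Minimum: 291.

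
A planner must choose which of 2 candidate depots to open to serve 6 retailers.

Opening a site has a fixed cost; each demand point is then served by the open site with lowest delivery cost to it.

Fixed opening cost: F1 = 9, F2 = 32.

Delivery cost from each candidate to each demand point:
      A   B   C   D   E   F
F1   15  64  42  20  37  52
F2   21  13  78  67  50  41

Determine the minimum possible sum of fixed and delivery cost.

Open {F1, F2}: assign each demand point to its cheapest open site.
  A→F1 15, B→F2 13, C→F1 42, D→F1 20, E→F1 37, F→F2 41
  delivery cost 168, fixed 41 → total 209.
Compare {F1}: delivery cost 230 + fixed 9 = 239.
Compare {F2}: delivery cost 270 + fixed 32 = 302.

209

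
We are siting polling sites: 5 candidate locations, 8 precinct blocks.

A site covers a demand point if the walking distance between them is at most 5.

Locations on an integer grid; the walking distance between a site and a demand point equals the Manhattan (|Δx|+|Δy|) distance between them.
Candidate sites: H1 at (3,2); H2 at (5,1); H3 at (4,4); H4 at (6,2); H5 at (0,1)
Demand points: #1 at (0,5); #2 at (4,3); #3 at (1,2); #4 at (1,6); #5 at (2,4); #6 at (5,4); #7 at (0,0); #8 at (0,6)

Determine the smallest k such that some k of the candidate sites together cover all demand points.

Coverage sets (demand points within 5 of each site):
  H1: {#2, #3, #5, #6, #7}
  H2: {#2, #3, #6}
  H3: {#1, #2, #3, #4, #5, #6}
  H4: {#2, #3, #6}
  H5: {#1, #3, #5, #7, #8}
No single site covers all 8 demand points.
But {H3, H5} covers everything, so the minimum is 2.

2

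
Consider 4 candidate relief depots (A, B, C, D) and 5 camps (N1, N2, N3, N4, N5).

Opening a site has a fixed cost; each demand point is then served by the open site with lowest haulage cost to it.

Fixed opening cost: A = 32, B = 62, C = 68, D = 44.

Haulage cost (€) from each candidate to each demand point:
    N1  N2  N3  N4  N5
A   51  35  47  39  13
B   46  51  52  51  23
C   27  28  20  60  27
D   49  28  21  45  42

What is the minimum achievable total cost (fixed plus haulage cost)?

217

Open {A}: assign each demand point to its cheapest open site.
  N1→A 51, N2→A 35, N3→A 47, N4→A 39, N5→A 13
  haulage cost 185, fixed 32 → total 217.
Compare {A, D}: haulage cost 150 + fixed 76 = 226.
Compare {A, C}: haulage cost 127 + fixed 100 = 227.
Compare {D}: haulage cost 185 + fixed 44 = 229.
All other subsets cost ≥ 226. Minimum total cost: 217.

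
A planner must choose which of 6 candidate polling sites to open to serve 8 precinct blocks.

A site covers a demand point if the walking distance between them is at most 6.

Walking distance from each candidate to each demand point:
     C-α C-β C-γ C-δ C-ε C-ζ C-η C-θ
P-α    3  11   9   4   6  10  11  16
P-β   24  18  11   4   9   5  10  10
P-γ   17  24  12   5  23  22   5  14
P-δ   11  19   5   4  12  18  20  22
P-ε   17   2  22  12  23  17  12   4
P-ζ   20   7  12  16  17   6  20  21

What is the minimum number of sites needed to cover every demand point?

Coverage sets (demand points within 6 of each site):
  P-α: {C-α, C-δ, C-ε}
  P-β: {C-δ, C-ζ}
  P-γ: {C-δ, C-η}
  P-δ: {C-γ, C-δ}
  P-ε: {C-β, C-θ}
  P-ζ: {C-ζ}
No 4 sites suffice: every size-4 union leaves at least one demand point uncovered.
But {P-α, P-β, P-γ, P-δ, P-ε} covers everything, so the minimum is 5.

5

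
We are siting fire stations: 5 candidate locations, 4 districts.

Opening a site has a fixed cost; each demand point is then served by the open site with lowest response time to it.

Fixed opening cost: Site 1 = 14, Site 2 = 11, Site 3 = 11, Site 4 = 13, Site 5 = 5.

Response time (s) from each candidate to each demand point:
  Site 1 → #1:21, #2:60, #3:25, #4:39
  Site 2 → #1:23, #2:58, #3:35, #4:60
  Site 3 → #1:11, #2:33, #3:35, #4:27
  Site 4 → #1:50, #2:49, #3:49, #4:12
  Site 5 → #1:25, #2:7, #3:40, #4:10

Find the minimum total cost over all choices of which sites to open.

79

Open {Site 3, Site 5}: assign each demand point to its cheapest open site.
  #1→Site 3 11, #2→Site 5 7, #3→Site 3 35, #4→Site 5 10
  response time 63, fixed 16 → total 79.
Compare {Site 1, Site 5}: response time 63 + fixed 19 = 82.
Compare {Site 1, Site 3, Site 5}: response time 53 + fixed 30 = 83.
Compare {Site 5}: response time 82 + fixed 5 = 87.
All other subsets cost ≥ 82. Minimum total cost: 79.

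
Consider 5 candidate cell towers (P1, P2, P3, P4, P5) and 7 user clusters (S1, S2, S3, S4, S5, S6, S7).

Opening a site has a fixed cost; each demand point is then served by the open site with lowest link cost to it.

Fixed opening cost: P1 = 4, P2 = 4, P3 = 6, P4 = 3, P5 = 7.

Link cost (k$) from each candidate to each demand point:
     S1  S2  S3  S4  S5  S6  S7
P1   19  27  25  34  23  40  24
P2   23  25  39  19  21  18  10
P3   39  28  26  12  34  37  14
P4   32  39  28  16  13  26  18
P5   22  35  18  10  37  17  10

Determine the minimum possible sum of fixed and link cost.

Open {P1, P4, P5}: assign each demand point to its cheapest open site.
  S1→P1 19, S2→P1 27, S3→P5 18, S4→P5 10, S5→P4 13, S6→P5 17, S7→P5 10
  link cost 114, fixed 14 → total 128.
Compare {P2, P4, P5}: link cost 115 + fixed 14 = 129.
Compare {P1, P2, P4, P5}: link cost 112 + fixed 18 = 130.
Compare {P2, P5}: link cost 123 + fixed 11 = 134.
All other subsets cost ≥ 129. Minimum total cost: 128.

128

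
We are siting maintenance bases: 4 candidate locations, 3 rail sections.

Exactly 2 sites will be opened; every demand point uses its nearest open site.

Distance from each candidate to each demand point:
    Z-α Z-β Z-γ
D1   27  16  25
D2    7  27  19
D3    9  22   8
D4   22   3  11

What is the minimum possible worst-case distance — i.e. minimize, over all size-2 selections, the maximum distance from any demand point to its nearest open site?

9

Open {D3, D4}.
  Farthest demand point is Z-α at distance 9 (to D3); all others are ≤ 9.
With {D2, D4} the worst case is 11.
With {D1, D3} the worst case is 16.
No size-2 selection achieves below 9.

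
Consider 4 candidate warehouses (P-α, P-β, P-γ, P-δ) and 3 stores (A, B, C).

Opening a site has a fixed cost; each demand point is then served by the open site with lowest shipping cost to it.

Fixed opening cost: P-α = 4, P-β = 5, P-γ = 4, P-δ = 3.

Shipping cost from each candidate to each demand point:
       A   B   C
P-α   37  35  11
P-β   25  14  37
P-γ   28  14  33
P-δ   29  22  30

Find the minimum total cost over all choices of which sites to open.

59

Open {P-α, P-β}: assign each demand point to its cheapest open site.
  A→P-β 25, B→P-β 14, C→P-α 11
  shipping cost 50, fixed 9 → total 59.
Compare {P-α, P-γ}: shipping cost 53 + fixed 8 = 61.
Compare {P-α, P-β, P-δ}: shipping cost 50 + fixed 12 = 62.
Compare {P-α, P-β, P-γ}: shipping cost 50 + fixed 13 = 63.
All other subsets cost ≥ 61. Minimum total cost: 59.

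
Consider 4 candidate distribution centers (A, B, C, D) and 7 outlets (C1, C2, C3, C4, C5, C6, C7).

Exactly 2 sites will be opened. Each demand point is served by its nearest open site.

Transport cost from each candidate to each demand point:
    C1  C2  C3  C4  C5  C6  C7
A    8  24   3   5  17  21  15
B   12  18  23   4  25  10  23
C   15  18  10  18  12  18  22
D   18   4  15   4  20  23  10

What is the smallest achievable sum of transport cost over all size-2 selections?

67

Open {A, D}.
  C1→A 8, C2→D 4, C3→A 3, C4→D 4, C5→A 17, C6→A 21, C7→D 10  ⇒ total 67.
Compare {C, D}: total 73.
Compare {A, B}: total 75.
No size-2 selection does better; minimum is 67.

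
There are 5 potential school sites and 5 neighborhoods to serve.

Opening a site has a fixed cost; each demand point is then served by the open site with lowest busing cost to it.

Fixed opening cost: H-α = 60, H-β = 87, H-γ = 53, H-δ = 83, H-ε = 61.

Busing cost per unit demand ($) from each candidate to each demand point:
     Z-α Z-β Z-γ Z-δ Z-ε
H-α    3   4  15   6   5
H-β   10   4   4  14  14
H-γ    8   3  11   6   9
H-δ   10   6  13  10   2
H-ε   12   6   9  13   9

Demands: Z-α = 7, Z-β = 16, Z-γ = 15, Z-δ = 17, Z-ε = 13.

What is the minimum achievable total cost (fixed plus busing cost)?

459

Open {H-α, H-β}: assign each demand point to its cheapest open site.
  Z-α→H-α 7×3=21, Z-β→H-α 16×4=64, Z-γ→H-β 15×4=60, Z-δ→H-α 17×6=102, Z-ε→H-α 13×5=65
  busing cost 312, fixed 147 → total 459.
Compare {H-α, H-β, H-γ}: busing cost 296 + fixed 200 = 496.
Compare {H-α, H-β, H-δ}: busing cost 273 + fixed 230 = 503.
Compare {H-α, H-ε}: busing cost 387 + fixed 121 = 508.
All other subsets cost ≥ 496. Minimum total cost: 459.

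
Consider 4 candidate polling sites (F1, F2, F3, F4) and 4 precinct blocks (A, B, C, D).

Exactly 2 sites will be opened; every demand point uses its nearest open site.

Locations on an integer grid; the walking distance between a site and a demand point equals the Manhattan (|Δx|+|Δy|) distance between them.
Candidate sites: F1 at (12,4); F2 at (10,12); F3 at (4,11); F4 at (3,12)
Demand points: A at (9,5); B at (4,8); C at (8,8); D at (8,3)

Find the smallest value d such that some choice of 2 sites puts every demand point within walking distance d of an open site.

7

Open {F1, F3}.
  Farthest demand point is C at walking distance 7 (to F3); all others are ≤ 7.
With {F1, F4} the worst case is 8.
With {F1, F2} the worst case is 10.
No size-2 selection achieves below 7.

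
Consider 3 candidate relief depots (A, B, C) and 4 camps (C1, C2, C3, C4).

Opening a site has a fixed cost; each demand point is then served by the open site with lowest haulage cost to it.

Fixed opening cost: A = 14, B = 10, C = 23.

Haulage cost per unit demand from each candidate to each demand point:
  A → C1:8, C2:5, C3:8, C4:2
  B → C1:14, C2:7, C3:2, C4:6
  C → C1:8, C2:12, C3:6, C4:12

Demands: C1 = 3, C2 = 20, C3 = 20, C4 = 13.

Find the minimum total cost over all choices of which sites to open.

214

Open {A, B}: assign each demand point to its cheapest open site.
  C1→A 3×8=24, C2→A 20×5=100, C3→B 20×2=40, C4→A 13×2=26
  haulage cost 190, fixed 24 → total 214.
Compare {A, B, C}: haulage cost 190 + fixed 47 = 237.
Compare {A, C}: haulage cost 270 + fixed 37 = 307.
Compare {B}: haulage cost 300 + fixed 10 = 310.
All other subsets cost ≥ 237. Minimum total cost: 214.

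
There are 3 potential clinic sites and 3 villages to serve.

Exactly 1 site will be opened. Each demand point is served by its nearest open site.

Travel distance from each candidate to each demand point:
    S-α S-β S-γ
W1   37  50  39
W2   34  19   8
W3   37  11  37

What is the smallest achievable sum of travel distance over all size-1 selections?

61

Open {W2}.
  S-α→W2 34, S-β→W2 19, S-γ→W2 8  ⇒ total 61.
Compare {W3}: total 85.
Compare {W1}: total 126.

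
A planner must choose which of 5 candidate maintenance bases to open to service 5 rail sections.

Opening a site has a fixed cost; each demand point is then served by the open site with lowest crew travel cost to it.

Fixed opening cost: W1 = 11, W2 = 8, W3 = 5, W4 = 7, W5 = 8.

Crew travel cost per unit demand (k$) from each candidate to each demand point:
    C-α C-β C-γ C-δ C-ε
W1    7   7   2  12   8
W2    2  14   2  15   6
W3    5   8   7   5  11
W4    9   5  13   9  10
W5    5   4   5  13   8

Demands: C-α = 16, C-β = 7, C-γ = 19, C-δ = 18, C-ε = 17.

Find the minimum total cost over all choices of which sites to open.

311

Open {W2, W3, W5}: assign each demand point to its cheapest open site.
  C-α→W2 16×2=32, C-β→W5 7×4=28, C-γ→W2 19×2=38, C-δ→W3 18×5=90, C-ε→W2 17×6=102
  crew travel cost 290, fixed 21 → total 311.
Compare {W2, W3, W4}: crew travel cost 297 + fixed 20 = 317.
Compare {W2, W3, W4, W5}: crew travel cost 290 + fixed 28 = 318.
Compare {W1, W2, W3, W5}: crew travel cost 290 + fixed 32 = 322.
All other subsets cost ≥ 317. Minimum total cost: 311.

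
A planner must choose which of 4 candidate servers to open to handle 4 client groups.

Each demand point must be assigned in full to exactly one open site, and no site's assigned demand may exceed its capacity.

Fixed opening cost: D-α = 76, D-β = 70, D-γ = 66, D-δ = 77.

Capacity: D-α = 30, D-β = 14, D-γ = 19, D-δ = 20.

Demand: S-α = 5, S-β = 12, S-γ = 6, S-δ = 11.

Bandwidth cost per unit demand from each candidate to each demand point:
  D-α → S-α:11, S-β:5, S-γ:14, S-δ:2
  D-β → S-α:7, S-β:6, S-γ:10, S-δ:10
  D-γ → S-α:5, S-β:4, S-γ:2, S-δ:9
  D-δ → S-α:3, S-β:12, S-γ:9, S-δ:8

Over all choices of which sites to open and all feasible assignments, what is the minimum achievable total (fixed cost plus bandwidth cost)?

Open {D-α, D-γ}; cheapest assignment that respects the capacities:
  D-α (cap 30, load 23): S-β, S-δ — cost 12×5 + 11×2 = 82
  D-γ (cap 19, load 11): S-α, S-γ — cost 5×5 + 6×2 = 37
  Shipping 119, fixed 142 → total 261.
  Any other capacity-feasible assignment to {D-α, D-γ} ships for at least 119.
Compare {D-α, D-δ}: its best feasible assignment gives total 304.
Compare {D-γ, D-δ}: its best feasible assignment gives total 306.
Every other set of open sites that can feasibly serve all demand totals ≥ 304 even under its best assignment. Minimum: 261.

261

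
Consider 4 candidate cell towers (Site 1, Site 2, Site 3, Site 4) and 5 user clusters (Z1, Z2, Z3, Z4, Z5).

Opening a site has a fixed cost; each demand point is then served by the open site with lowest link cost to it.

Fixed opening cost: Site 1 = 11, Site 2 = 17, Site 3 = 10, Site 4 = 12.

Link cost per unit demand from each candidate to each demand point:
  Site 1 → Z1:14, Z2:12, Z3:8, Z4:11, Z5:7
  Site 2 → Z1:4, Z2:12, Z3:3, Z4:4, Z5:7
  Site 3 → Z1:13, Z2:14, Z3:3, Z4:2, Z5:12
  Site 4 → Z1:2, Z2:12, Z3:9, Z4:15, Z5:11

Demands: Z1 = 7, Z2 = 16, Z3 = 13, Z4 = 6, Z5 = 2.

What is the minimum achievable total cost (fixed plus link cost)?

Open {Site 3, Site 4}: assign each demand point to its cheapest open site.
  Z1→Site 4 7×2=14, Z2→Site 4 16×12=192, Z3→Site 3 13×3=39, Z4→Site 3 6×2=12, Z5→Site 4 2×11=22
  link cost 279, fixed 22 → total 301.
Compare {Site 1, Site 3, Site 4}: link cost 271 + fixed 33 = 304.
Compare {Site 2, Site 3, Site 4}: link cost 271 + fixed 39 = 310.
Compare {Site 2, Site 3}: link cost 285 + fixed 27 = 312.
All other subsets cost ≥ 304. Minimum total cost: 301.

301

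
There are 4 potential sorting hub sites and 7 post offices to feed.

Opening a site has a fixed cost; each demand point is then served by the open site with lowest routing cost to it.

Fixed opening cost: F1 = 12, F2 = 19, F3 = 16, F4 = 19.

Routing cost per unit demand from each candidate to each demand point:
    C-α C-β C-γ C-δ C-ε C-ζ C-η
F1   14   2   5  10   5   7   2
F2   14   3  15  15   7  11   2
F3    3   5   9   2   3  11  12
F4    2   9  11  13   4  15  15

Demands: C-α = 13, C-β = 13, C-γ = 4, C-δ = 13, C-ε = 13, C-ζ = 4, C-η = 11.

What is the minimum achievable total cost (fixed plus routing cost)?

228

Open {F1, F3}: assign each demand point to its cheapest open site.
  C-α→F3 13×3=39, C-β→F1 13×2=26, C-γ→F1 4×5=20, C-δ→F3 13×2=26, C-ε→F3 13×3=39, C-ζ→F1 4×7=28, C-η→F1 11×2=22
  routing cost 200, fixed 28 → total 228.
Compare {F1, F3, F4}: routing cost 187 + fixed 47 = 234.
Compare {F1, F2, F3}: routing cost 200 + fixed 47 = 247.
Compare {F1, F2, F3, F4}: routing cost 187 + fixed 66 = 253.
All other subsets cost ≥ 234. Minimum total cost: 228.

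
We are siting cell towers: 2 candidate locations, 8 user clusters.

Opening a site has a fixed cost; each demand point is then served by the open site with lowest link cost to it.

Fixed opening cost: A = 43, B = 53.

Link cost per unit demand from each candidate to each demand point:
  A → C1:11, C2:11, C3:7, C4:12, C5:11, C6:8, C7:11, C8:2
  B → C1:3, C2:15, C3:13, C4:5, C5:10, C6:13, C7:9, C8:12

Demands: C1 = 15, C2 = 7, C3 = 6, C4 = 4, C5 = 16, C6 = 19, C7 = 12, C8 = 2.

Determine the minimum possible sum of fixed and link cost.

Open {A, B}: assign each demand point to its cheapest open site.
  C1→B 15×3=45, C2→A 7×11=77, C3→A 6×7=42, C4→B 4×5=20, C5→B 16×10=160, C6→A 19×8=152, C7→B 12×9=108, C8→A 2×2=4
  link cost 608, fixed 96 → total 704.
Compare {A}: link cost 796 + fixed 43 = 839.
Compare {B}: link cost 787 + fixed 53 = 840.

704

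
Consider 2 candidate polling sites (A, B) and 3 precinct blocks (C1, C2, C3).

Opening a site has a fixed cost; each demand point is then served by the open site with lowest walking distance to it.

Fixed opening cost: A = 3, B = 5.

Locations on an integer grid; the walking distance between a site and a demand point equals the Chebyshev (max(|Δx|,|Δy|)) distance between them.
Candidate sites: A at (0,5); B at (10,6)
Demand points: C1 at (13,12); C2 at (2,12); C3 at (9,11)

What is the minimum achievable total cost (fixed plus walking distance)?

24

Open {B}: assign each demand point to its cheapest open site.
  C1→B 6, C2→B 8, C3→B 5
  walking distance 19, fixed 5 → total 24.
Compare {A, B}: walking distance 18 + fixed 8 = 26.
Compare {A}: walking distance 29 + fixed 3 = 32.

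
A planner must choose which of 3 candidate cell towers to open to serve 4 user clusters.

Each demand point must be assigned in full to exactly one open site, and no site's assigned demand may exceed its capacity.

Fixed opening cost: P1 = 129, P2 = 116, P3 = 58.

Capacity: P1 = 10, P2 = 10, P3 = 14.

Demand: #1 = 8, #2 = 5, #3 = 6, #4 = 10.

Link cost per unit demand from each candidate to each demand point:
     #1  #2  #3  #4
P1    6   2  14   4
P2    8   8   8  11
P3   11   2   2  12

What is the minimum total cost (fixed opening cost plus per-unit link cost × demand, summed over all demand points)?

429

Open {P1, P2, P3}; cheapest assignment that respects the capacities:
  P1 (cap 10, load 10): #4 — cost 10×4 = 40
  P2 (cap 10, load 8): #1 — cost 8×8 = 64
  P3 (cap 14, load 11): #2, #3 — cost 5×2 + 6×2 = 22
  Shipping 126, fixed 303 → total 429.
  Any other capacity-feasible assignment to {P1, P2, P3} ships for at least 126.
Total demand is 29 and no other set of sites has combined capacity ≥ 29, so {P1, P2, P3} is the only feasible choice of open sites. Minimum: 429.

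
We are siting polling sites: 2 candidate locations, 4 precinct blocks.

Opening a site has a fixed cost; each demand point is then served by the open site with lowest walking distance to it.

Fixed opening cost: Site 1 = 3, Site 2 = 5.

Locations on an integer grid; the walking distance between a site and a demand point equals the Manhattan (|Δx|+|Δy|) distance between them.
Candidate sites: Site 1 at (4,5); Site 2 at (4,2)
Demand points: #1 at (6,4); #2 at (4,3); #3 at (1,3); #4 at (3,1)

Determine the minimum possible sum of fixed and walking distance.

16

Open {Site 2}: assign each demand point to its cheapest open site.
  #1→Site 2 4, #2→Site 2 1, #3→Site 2 4, #4→Site 2 2
  walking distance 11, fixed 5 → total 16.
Compare {Site 1}: walking distance 15 + fixed 3 = 18.
Compare {Site 1, Site 2}: walking distance 10 + fixed 8 = 18.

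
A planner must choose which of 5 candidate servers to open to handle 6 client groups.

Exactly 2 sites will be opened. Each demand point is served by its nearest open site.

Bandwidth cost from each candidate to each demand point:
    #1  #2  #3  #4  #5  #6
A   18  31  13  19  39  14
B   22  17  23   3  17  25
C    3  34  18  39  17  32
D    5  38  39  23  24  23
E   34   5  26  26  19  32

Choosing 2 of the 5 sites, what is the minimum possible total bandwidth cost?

Open {A, B}.
  #1→A 18, #2→B 17, #3→A 13, #4→B 3, #5→B 17, #6→A 14  ⇒ total 82.
Compare {B, C}: total 83.
Compare {A, E}: total 88.
No size-2 selection does better; minimum is 82.

82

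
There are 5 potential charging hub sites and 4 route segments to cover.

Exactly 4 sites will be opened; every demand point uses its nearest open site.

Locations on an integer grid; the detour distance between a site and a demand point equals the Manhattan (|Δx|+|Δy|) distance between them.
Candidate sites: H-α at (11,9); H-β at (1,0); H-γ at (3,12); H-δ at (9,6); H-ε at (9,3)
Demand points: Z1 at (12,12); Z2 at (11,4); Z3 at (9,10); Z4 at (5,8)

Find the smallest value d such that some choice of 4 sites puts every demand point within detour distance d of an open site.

Open {H-α, H-β, H-γ, H-δ}.
  Farthest demand point is Z4 at detour distance 6 (to H-γ); all others are ≤ 6.
With {H-α, H-β, H-γ, H-ε} the worst case is 6.
With {H-α, H-β, H-δ, H-ε} the worst case is 6.
No size-4 selection achieves below 6.

6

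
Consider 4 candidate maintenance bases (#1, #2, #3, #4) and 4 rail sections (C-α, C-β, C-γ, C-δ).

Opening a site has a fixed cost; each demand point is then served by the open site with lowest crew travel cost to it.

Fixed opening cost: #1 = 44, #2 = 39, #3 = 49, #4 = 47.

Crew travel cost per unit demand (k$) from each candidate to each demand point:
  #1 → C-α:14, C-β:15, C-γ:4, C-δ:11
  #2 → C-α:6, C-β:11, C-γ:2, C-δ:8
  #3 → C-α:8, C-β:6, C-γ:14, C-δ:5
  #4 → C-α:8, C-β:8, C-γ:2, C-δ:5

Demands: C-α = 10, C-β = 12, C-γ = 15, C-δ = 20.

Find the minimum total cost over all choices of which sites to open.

350

Open {#2, #3}: assign each demand point to its cheapest open site.
  C-α→#2 10×6=60, C-β→#3 12×6=72, C-γ→#2 15×2=30, C-δ→#3 20×5=100
  crew travel cost 262, fixed 88 → total 350.
Compare {#4}: crew travel cost 306 + fixed 47 = 353.
Compare {#2, #4}: crew travel cost 286 + fixed 86 = 372.
Compare {#3, #4}: crew travel cost 282 + fixed 96 = 378.
All other subsets cost ≥ 353. Minimum total cost: 350.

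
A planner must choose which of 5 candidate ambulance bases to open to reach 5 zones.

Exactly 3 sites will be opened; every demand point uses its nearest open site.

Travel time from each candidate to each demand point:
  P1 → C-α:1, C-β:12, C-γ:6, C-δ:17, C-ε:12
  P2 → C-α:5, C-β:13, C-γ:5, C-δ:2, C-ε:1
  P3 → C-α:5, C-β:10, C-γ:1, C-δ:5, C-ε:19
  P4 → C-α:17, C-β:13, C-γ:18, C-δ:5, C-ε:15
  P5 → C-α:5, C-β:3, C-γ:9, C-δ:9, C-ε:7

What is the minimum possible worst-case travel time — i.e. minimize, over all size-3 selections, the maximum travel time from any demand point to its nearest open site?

5

Open {P1, P2, P5}.
  Farthest demand point is C-γ at travel time 5 (to P2); all others are ≤ 5.
With {P2, P3, P5} the worst case is 5.
With {P2, P4, P5} the worst case is 5.
No size-3 selection achieves below 5.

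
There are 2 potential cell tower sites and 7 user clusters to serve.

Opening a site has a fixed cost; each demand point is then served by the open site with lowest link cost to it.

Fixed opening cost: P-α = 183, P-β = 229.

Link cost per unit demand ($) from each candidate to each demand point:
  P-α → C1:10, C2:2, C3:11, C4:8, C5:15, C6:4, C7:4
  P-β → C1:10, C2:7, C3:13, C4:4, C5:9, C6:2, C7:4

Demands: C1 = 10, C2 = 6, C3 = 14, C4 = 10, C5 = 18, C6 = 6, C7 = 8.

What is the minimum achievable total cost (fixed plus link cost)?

Open {P-β}: assign each demand point to its cheapest open site.
  C1→P-β 10×10=100, C2→P-β 6×7=42, C3→P-β 14×13=182, C4→P-β 10×4=40, C5→P-β 18×9=162, C6→P-β 6×2=12, C7→P-β 8×4=32
  link cost 570, fixed 229 → total 799.
Compare {P-α}: link cost 672 + fixed 183 = 855.
Compare {P-α, P-β}: link cost 512 + fixed 412 = 924.

799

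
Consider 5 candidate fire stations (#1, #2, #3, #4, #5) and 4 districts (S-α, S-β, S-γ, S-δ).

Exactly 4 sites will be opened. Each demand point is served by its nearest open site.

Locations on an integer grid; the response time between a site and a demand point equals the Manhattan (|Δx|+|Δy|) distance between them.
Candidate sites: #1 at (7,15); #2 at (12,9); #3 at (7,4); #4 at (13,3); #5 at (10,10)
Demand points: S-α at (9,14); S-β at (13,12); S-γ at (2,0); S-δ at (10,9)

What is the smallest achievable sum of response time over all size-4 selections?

Open {#1, #2, #3, #5}.
  S-α→#1 3, S-β→#2 4, S-γ→#3 9, S-δ→#5 1  ⇒ total 17.
Compare {#1, #2, #3, #4}: total 18.
Compare {#1, #3, #4, #5}: total 18.
No size-4 selection does better; minimum is 17.

17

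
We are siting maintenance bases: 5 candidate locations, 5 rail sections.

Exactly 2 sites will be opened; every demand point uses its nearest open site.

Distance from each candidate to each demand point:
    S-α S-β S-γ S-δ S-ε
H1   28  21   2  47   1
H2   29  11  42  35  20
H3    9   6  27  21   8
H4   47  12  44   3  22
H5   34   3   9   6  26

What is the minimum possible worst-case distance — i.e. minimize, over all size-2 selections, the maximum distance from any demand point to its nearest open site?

9

Open {H3, H5}.
  Farthest demand point is S-α at distance 9 (to H3); all others are ≤ 9.
With {H1, H3} the worst case is 21.
With {H2, H3} the worst case is 27.
No size-2 selection achieves below 9.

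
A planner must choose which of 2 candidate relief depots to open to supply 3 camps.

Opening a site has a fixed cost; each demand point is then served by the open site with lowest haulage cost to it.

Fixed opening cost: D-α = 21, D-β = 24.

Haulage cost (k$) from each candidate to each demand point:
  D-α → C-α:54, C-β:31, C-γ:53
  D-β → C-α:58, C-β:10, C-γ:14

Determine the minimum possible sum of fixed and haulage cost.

106

Open {D-β}: assign each demand point to its cheapest open site.
  C-α→D-β 58, C-β→D-β 10, C-γ→D-β 14
  haulage cost 82, fixed 24 → total 106.
Compare {D-α, D-β}: haulage cost 78 + fixed 45 = 123.
Compare {D-α}: haulage cost 138 + fixed 21 = 159.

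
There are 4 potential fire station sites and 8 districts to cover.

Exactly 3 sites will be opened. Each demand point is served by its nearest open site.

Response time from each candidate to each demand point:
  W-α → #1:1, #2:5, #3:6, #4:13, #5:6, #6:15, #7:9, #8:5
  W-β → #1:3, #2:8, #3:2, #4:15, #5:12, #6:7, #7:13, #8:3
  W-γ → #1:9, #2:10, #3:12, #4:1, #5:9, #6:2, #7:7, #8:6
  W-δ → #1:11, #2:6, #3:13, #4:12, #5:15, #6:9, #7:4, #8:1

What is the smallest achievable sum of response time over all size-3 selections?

26

Open {W-α, W-γ, W-δ}.
  #1→W-α 1, #2→W-α 5, #3→W-α 6, #4→W-γ 1, #5→W-α 6, #6→W-γ 2, #7→W-δ 4, #8→W-δ 1  ⇒ total 26.
Compare {W-α, W-β, W-γ}: total 27.
Compare {W-β, W-γ, W-δ}: total 28.
No size-3 selection does better; minimum is 26.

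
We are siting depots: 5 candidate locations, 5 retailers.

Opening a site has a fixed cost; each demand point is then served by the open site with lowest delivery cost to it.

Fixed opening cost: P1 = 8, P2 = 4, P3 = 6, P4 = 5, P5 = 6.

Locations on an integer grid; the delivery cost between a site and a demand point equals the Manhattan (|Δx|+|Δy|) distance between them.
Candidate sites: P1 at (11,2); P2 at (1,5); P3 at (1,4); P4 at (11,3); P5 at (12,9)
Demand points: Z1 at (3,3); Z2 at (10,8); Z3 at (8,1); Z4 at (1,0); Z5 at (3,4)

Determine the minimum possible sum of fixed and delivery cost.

31

Open {P3, P4}: assign each demand point to its cheapest open site.
  Z1→P3 3, Z2→P4 6, Z3→P4 5, Z4→P3 4, Z5→P3 2
  delivery cost 20, fixed 11 → total 31.
Compare {P2, P4}: delivery cost 23 + fixed 9 = 32.
Compare {P1, P3}: delivery cost 20 + fixed 14 = 34.
Compare {P3, P5}: delivery cost 22 + fixed 12 = 34.
All other subsets cost ≥ 32. Minimum total cost: 31.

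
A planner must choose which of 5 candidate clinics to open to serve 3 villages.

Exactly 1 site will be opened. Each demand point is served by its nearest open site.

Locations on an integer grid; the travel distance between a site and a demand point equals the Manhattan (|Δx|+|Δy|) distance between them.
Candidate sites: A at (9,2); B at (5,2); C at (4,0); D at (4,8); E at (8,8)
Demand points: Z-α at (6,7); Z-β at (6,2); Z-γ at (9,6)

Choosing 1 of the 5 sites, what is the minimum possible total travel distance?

Open {E}.
  Z-α→E 3, Z-β→E 8, Z-γ→E 3  ⇒ total 14.
Compare {A}: total 15.
Compare {B}: total 15.
No size-1 selection does better; minimum is 14.

14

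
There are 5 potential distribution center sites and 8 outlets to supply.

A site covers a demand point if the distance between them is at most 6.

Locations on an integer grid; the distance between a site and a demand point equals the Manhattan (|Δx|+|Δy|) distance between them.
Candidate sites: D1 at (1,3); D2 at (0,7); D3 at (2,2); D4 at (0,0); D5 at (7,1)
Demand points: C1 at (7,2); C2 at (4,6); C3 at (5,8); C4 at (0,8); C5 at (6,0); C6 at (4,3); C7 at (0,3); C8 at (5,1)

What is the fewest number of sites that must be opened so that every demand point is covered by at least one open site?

Coverage sets (demand points within 6 of each site):
  D1: {C2, C4, C6, C7, C8}
  D2: {C2, C3, C4, C7}
  D3: {C1, C2, C5, C6, C7, C8}
  D4: {C5, C7, C8}
  D5: {C1, C5, C6, C8}
No single site covers all 8 demand points.
But {D2, D3} covers everything, so the minimum is 2.

2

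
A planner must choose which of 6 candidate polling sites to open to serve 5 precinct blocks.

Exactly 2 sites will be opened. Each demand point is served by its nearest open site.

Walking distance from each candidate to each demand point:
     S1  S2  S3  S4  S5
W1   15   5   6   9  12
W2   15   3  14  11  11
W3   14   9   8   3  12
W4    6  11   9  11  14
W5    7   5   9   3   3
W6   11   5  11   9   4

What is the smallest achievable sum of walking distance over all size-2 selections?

Open {W1, W5}.
  S1→W5 7, S2→W1 5, S3→W1 6, S4→W5 3, S5→W5 3  ⇒ total 24.
Compare {W2, W5}: total 25.
Compare {W3, W5}: total 26.
No size-2 selection does better; minimum is 24.

24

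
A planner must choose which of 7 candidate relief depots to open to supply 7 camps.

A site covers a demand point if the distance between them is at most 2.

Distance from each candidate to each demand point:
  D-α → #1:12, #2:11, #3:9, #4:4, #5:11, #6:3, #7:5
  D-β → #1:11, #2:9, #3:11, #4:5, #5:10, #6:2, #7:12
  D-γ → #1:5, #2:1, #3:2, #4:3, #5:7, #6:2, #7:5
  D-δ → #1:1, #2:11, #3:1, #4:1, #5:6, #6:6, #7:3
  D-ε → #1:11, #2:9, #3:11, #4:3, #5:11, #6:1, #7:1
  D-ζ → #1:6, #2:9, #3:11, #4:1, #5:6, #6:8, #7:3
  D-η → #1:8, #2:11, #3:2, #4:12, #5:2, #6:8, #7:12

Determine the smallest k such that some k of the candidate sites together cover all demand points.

4

Coverage sets (demand points within 2 of each site):
  D-α: {}
  D-β: {#6}
  D-γ: {#2, #3, #6}
  D-δ: {#1, #3, #4}
  D-ε: {#6, #7}
  D-ζ: {#4}
  D-η: {#3, #5}
No 3 sites suffice: every size-3 union leaves at least one demand point uncovered.
But {D-γ, D-δ, D-ε, D-η} covers everything, so the minimum is 4.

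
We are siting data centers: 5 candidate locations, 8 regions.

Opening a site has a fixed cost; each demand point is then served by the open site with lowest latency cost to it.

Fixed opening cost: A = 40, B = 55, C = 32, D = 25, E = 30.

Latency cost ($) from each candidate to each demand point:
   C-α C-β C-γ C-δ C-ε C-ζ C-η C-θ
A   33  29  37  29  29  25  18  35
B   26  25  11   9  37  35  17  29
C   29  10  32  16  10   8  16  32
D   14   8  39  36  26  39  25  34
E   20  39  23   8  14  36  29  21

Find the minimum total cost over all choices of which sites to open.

Open {C, E}: assign each demand point to its cheapest open site.
  C-α→E 20, C-β→C 10, C-γ→E 23, C-δ→E 8, C-ε→C 10, C-ζ→C 8, C-η→C 16, C-θ→E 21
  latency cost 116, fixed 62 → total 178.
Compare {C}: latency cost 153 + fixed 32 = 185.
Compare {C, D}: latency cost 136 + fixed 57 = 193.
Compare {C, D, E}: latency cost 108 + fixed 87 = 195.
All other subsets cost ≥ 185. Minimum total cost: 178.

178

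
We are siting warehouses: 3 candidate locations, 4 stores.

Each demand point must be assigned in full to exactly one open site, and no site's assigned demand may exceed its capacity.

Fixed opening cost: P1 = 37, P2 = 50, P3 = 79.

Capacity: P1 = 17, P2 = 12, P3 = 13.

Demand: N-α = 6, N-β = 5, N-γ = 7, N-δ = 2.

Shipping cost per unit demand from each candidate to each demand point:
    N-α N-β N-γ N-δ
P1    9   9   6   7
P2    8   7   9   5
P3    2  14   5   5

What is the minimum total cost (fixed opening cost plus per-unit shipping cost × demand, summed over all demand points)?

Open {P2, P3}; cheapest assignment that respects the capacities:
  P2 (cap 12, load 7): N-β, N-δ — cost 5×7 + 2×5 = 45
  P3 (cap 13, load 13): N-α, N-γ — cost 6×2 + 7×5 = 47
  Shipping 92, fixed 129 → total 221.
  Any other capacity-feasible assignment to {P2, P3} ships for at least 92.
Compare {P1, P3}: its best feasible assignment gives total 222.
Compare {P1, P2}: its best feasible assignment gives total 226.
Every other set of open sites that can feasibly serve all demand totals ≥ 222 even under its best assignment. Minimum: 221.

221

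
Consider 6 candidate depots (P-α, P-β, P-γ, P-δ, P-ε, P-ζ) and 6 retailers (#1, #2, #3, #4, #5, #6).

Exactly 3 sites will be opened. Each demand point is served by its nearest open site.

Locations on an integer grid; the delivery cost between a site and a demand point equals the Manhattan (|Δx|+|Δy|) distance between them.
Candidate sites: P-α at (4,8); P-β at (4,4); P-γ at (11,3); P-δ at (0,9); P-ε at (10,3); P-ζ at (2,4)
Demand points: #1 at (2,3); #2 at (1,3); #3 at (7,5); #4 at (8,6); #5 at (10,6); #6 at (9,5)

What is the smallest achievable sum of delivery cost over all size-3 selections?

Open {P-β, P-ε, P-ζ}.
  #1→P-ζ 1, #2→P-ζ 2, #3→P-β 4, #4→P-ε 5, #5→P-ε 3, #6→P-ε 3  ⇒ total 18.
Compare {P-α, P-ε, P-ζ}: total 19.
Compare {P-γ, P-ε, P-ζ}: total 19.
No size-3 selection does better; minimum is 18.

18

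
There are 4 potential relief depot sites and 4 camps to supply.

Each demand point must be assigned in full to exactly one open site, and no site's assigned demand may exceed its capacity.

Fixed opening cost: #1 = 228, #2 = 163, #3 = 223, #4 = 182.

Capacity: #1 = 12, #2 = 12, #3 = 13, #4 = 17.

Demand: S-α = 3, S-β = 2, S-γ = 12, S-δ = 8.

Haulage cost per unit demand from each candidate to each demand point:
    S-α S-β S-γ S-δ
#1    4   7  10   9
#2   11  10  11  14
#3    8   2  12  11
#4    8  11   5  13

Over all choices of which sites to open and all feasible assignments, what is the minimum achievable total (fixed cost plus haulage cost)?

Open {#2, #4}; cheapest assignment that respects the capacities:
  #2 (cap 12, load 10): S-β, S-δ — cost 2×10 + 8×14 = 132
  #4 (cap 17, load 15): S-α, S-γ — cost 3×8 + 12×5 = 84
  Shipping 216, fixed 345 → total 561.
  Any other capacity-feasible assignment to {#2, #4} ships for at least 216.
Compare {#1, #4}: its best feasible assignment gives total 576.
Compare {#3, #4}: its best feasible assignment gives total 581.
Every other set of open sites that can feasibly serve all demand totals ≥ 576 even under its best assignment. Minimum: 561.

561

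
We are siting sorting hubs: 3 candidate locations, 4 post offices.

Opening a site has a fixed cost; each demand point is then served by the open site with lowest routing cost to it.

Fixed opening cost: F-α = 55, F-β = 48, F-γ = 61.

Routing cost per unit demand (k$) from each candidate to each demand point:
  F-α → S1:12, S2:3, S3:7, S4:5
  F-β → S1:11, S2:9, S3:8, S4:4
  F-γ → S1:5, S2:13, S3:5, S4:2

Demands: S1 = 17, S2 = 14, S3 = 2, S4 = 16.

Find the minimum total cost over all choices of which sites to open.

285

Open {F-α, F-γ}: assign each demand point to its cheapest open site.
  S1→F-γ 17×5=85, S2→F-α 14×3=42, S3→F-γ 2×5=10, S4→F-γ 16×2=32
  routing cost 169, fixed 116 → total 285.
Compare {F-α, F-β, F-γ}: routing cost 169 + fixed 164 = 333.
Compare {F-β, F-γ}: routing cost 253 + fixed 109 = 362.
Compare {F-γ}: routing cost 309 + fixed 61 = 370.
All other subsets cost ≥ 333. Minimum total cost: 285.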